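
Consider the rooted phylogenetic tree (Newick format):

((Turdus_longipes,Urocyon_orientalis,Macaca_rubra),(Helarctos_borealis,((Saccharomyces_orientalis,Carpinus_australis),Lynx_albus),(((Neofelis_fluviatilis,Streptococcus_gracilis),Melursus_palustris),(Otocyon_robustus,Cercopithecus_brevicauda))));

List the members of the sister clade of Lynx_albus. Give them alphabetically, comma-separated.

Carpinus_australis, Saccharomyces_orientalis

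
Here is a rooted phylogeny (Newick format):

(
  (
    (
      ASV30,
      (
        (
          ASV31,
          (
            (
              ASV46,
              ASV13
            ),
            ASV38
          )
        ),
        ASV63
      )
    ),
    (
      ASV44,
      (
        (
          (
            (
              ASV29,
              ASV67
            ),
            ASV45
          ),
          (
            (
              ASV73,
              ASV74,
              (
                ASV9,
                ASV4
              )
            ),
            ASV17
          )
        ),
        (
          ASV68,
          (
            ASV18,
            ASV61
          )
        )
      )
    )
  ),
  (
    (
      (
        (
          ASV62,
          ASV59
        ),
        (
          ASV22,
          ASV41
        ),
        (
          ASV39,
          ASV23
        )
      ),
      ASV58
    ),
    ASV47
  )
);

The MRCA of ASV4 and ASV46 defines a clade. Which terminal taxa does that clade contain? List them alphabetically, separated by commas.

ASV13, ASV17, ASV18, ASV29, ASV30, ASV31, ASV38, ASV4, ASV44, ASV45, ASV46, ASV61, ASV63, ASV67, ASV68, ASV73, ASV74, ASV9

Tracing ASV4: it sits inside (ASV9,ASV4).
Tracing ASV46: it sits inside (ASV46,ASV13).
The smallest clade enclosing both is ((ASV30,((ASV31,((ASV46,ASV13),ASV38)),ASV63)),(ASV44,((((ASV29,ASV67),ASV45),((ASV73,ASV74,(ASV9,ASV4)),ASV17)),(ASV68,(ASV18,ASV61))))); the answer is its 18 terminal taxa in alphabetical order.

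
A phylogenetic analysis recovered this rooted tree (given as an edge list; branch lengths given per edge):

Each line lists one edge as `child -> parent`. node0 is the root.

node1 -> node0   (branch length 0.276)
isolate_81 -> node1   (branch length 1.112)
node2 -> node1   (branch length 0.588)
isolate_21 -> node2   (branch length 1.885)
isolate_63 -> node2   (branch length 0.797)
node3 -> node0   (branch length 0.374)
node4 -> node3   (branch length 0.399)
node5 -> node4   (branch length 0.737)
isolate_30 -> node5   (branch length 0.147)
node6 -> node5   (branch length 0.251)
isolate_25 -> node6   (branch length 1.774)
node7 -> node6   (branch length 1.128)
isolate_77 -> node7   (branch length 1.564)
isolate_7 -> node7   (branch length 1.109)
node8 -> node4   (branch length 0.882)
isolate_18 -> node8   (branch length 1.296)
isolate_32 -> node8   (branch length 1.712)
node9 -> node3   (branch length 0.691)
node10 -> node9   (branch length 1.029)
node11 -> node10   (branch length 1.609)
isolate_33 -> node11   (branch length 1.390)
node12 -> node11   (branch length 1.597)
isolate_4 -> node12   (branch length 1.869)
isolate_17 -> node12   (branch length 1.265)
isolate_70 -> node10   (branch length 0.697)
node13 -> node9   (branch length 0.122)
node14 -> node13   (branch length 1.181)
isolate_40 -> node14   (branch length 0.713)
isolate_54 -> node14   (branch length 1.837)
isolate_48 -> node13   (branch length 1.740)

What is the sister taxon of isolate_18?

isolate_18 attaches to the tree at the node subtending (isolate_18,isolate_32).
The other lineage descending from that same node — the sister group — is the single tip isolate_32.

isolate_32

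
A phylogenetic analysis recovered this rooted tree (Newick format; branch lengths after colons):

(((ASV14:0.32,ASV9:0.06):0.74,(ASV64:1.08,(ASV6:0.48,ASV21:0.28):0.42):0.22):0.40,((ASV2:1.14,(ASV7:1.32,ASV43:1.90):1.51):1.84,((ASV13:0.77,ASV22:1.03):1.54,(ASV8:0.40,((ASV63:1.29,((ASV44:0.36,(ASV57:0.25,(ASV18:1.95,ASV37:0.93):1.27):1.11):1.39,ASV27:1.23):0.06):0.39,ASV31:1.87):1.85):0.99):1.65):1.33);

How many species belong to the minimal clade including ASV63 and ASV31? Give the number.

7

The MRCA of ASV63 and ASV31 is the node subtending ((ASV63,((ASV44,(ASV57,(ASV18,ASV37))),ASV27)),ASV31).
That clade contains 7 terminal taxa: ASV18, ASV27, ASV31, ASV37, ASV44, ASV57, ASV63.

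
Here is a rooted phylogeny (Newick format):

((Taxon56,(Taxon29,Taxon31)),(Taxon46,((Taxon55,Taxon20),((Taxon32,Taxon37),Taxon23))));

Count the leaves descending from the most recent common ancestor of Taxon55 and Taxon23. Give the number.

5

The MRCA of Taxon55 and Taxon23 is the node subtending ((Taxon55,Taxon20),((Taxon32,Taxon37),Taxon23)).
That clade contains 5 terminal taxa: Taxon20, Taxon23, Taxon32, Taxon37, Taxon55.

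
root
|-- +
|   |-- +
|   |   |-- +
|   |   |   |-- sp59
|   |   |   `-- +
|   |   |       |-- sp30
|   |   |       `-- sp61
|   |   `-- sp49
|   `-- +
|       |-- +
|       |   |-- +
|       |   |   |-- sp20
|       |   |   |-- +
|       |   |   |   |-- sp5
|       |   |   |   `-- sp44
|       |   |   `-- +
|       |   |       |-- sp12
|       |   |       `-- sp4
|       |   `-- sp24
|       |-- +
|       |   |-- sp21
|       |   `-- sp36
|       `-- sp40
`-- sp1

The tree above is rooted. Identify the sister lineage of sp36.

sp21

sp36 attaches to the tree at the node subtending (sp21,sp36).
The other lineage descending from that same node — the sister group — is the single tip sp21.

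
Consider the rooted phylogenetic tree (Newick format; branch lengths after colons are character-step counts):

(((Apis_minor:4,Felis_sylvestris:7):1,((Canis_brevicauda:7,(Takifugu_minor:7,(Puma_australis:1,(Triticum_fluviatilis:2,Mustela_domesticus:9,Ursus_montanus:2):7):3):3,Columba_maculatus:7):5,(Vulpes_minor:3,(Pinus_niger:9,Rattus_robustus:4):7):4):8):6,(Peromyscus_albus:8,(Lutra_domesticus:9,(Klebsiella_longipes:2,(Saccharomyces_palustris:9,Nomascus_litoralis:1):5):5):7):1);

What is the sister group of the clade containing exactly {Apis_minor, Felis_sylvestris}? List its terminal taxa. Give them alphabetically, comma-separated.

Canis_brevicauda, Columba_maculatus, Mustela_domesticus, Pinus_niger, Puma_australis, Rattus_robustus, Takifugu_minor, Triticum_fluviatilis, Ursus_montanus, Vulpes_minor

The clade containing exactly {Apis_minor, Felis_sylvestris} attaches to the tree at the node subtending ((Apis_minor,Felis_sylvestris),((Canis_brevicauda,(Takifugu_minor,(Puma_australis,(Triticum_fluviatilis,Mustela_domesticus,Ursus_montanus))),Columba_maculatus),(Vulpes_minor,(Pinus_niger,Rattus_robustus)))).
The other lineage descending from that same node — the sister group — is ((Canis_brevicauda,(Takifugu_minor,(Puma_australis,(Triticum_fluviatilis,Mustela_domesticus,Ursus_montanus))),Columba_maculatus),(Vulpes_minor,(Pinus_niger,Rattus_robustus))); its 10 tips in alphabetical order are the answer.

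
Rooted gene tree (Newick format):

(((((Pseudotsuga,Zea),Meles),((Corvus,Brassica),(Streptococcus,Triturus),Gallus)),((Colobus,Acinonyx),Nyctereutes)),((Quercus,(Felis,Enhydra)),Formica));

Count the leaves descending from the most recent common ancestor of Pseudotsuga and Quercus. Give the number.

The MRCA of Pseudotsuga and Quercus is the root, so the clade is the entire tree.
That clade contains 15 terminal taxa: Acinonyx, Brassica, Colobus, Corvus, Enhydra, Felis, Formica, Gallus, Meles, Nyctereutes, Pseudotsuga, Quercus, Streptococcus, Triturus, Zea.

15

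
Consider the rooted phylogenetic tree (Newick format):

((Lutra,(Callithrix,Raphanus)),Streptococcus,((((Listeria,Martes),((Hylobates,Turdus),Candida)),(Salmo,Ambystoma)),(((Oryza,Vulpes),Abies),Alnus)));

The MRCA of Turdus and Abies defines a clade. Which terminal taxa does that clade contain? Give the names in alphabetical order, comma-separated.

Tracing Turdus: it sits inside (Hylobates,Turdus).
Tracing Abies: it sits inside ((Oryza,Vulpes),Abies).
The smallest clade enclosing both is ((((Listeria,Martes),((Hylobates,Turdus),Candida)),(Salmo,Ambystoma)),(((Oryza,Vulpes),Abies),Alnus)); the answer is its 11 terminal taxa in alphabetical order.

Abies, Alnus, Ambystoma, Candida, Hylobates, Listeria, Martes, Oryza, Salmo, Turdus, Vulpes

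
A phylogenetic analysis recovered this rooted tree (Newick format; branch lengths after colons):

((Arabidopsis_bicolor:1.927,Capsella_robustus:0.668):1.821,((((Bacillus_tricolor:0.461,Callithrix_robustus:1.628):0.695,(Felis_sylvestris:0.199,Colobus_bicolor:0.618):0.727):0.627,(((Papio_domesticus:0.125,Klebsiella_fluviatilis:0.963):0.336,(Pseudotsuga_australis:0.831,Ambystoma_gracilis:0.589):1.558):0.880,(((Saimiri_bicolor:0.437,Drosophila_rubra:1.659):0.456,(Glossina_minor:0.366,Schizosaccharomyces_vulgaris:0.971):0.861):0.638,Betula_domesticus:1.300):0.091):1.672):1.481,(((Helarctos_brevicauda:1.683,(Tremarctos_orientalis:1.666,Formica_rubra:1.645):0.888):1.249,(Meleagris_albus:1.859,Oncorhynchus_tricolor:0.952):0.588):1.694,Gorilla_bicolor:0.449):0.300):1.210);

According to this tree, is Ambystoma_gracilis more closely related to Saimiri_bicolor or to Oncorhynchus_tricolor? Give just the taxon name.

The MRCA of Ambystoma_gracilis and Saimiri_bicolor subtends (((Papio_domesticus,Klebsiella_fluviatilis),(Pseudotsuga_australis,Ambystoma_gracilis)),(((Saimiri_bicolor,Drosophila_rubra),(Glossina_minor,Schizosaccharomyces_vulgaris)),Betula_domesticus)) (9 taxa).
The MRCA of Ambystoma_gracilis and Oncorhynchus_tricolor subtends ((((Bacillus_tricolor,Callithrix_robustus),(Felis_sylvestris,Colobus_bicolor)),(((Papio_domesticus,Klebsiella_fluviatilis),(Pseudotsuga_australis,Ambystoma_gracilis)),(((Saimiri_bicolor,Drosophila_rubra),(Glossina_minor,Schizosaccharomyces_vulgaris)),Betula_domesticus))),(((Helarctos_brevicauda,(Tremarctos_orientalis,Formica_rubra)),(Meleagris_albus,Oncorhynchus_tricolor)),Gorilla_bicolor)) (19 taxa).
The first is nested inside the second, so Ambystoma_gracilis shares a more recent common ancestor with Saimiri_bicolor.

Saimiri_bicolor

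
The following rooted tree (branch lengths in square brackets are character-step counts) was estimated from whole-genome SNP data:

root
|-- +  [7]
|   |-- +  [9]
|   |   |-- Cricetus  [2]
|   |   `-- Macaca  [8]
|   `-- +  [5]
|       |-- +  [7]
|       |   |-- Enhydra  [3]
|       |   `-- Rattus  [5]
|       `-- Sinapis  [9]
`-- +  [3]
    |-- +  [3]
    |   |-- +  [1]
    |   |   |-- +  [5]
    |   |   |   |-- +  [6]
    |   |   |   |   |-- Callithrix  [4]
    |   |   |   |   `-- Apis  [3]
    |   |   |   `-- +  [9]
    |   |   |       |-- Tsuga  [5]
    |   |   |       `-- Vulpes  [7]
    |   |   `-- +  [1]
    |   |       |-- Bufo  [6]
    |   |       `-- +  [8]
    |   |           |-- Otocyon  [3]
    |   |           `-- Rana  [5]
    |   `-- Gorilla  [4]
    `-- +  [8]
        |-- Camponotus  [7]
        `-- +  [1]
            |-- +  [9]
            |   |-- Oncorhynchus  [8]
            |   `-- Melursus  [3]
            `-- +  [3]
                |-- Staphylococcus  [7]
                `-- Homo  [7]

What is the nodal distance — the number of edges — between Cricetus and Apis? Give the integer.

The MRCA of Cricetus and Apis is the root of the tree.
From Cricetus up to that node: 3 branches. From Apis up to the same node: 6 branches. Total: 3 + 6 = 9.

9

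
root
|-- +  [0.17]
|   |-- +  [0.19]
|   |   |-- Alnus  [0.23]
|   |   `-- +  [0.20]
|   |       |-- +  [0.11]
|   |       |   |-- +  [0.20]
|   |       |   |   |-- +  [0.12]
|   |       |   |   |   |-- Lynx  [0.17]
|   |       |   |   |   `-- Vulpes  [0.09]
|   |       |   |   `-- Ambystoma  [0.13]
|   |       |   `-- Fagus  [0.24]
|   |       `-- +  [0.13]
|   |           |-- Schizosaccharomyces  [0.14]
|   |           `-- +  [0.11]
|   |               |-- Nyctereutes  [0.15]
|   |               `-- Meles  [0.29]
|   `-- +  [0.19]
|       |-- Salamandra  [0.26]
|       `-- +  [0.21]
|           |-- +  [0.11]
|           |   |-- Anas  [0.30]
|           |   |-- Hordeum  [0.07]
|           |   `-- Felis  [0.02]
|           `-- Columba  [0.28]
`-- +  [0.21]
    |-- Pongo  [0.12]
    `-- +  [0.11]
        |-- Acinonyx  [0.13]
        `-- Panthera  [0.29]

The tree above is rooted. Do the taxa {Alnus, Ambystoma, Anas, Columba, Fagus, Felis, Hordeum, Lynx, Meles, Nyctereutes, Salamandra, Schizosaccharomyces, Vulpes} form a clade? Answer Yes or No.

Yes

The most recent common ancestor of these taxa subtends ((Alnus,((((Lynx,Vulpes),Ambystoma),Fagus),(Schizosaccharomyces,(Nyctereutes,Meles)))),(Salamandra,((Anas,Hordeum,Felis),Columba))).
That clade has exactly 13 tips — every listed taxon and nothing else — so the group is monophyletic.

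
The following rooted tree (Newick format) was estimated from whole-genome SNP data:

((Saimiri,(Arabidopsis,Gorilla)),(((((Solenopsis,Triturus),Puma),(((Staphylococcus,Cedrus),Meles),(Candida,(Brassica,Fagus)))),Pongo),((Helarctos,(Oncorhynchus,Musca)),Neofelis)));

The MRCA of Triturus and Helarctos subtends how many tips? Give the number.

14

The MRCA of Triturus and Helarctos is the node subtending (((((Solenopsis,Triturus),Puma),(((Staphylococcus,Cedrus),Meles),(Candida,(Brassica,Fagus)))),Pongo),((Helarctos,(Oncorhynchus,Musca)),Neofelis)).
That clade contains 14 terminal taxa: Brassica, Candida, Cedrus, Fagus, Helarctos, Meles, Musca, Neofelis, Oncorhynchus, Pongo, Puma, Solenopsis, Staphylococcus, Triturus.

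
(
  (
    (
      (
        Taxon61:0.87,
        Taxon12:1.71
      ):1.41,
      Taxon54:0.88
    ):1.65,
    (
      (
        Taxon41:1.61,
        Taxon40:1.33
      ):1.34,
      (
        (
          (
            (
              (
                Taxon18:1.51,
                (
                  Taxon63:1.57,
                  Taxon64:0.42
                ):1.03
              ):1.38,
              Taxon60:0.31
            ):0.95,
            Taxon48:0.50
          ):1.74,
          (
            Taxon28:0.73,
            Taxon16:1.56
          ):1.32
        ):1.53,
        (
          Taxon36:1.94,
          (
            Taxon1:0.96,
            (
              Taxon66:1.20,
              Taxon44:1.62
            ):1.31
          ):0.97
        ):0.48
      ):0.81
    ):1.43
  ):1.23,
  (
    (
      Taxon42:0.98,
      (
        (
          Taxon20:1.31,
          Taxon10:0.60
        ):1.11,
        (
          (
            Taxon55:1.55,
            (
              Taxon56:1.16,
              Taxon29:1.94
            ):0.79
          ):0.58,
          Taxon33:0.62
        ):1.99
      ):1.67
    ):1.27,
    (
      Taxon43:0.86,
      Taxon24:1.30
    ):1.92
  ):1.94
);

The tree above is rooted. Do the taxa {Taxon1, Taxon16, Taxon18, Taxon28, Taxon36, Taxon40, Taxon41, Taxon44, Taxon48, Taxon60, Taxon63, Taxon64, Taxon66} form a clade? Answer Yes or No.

The most recent common ancestor of these taxa subtends ((Taxon41,Taxon40),(((((Taxon18,(Taxon63,Taxon64)),Taxon60),Taxon48),(Taxon28,Taxon16)),(Taxon36,(Taxon1,(Taxon66,Taxon44))))).
That clade has exactly 13 tips — every listed taxon and nothing else — so the group is monophyletic.

Yes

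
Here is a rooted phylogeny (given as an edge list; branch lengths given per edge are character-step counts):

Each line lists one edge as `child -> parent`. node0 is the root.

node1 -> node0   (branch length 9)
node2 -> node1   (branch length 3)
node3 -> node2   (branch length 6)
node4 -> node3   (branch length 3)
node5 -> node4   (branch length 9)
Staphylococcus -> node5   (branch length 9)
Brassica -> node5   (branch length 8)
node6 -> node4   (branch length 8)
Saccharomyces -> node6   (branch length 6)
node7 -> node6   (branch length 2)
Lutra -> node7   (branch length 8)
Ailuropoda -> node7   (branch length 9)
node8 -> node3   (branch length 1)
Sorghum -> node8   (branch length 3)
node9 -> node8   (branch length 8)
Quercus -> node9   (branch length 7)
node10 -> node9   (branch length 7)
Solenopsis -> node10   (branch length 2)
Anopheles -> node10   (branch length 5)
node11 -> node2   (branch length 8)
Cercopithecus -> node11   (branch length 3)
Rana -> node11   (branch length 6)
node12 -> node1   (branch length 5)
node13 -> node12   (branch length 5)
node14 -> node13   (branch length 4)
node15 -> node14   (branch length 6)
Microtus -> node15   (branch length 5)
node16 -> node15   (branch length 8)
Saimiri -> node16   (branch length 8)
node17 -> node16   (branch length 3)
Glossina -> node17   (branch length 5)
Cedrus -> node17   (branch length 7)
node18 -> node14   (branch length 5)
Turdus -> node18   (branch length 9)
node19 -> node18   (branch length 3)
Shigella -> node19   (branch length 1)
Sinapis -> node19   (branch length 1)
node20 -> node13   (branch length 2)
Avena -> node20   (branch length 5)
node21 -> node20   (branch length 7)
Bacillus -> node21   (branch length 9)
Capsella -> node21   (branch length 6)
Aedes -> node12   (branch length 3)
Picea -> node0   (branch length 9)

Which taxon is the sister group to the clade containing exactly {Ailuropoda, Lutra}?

Saccharomyces

The clade containing exactly {Ailuropoda, Lutra} attaches to the tree at the node subtending (Saccharomyces,(Lutra,Ailuropoda)).
The other lineage descending from that same node — the sister group — is the single tip Saccharomyces.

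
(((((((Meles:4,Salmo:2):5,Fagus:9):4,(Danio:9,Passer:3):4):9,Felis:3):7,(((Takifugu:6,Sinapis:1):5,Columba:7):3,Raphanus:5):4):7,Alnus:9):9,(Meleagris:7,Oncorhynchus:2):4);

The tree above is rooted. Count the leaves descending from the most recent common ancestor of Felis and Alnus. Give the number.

The MRCA of Felis and Alnus is the node subtending ((((((Meles,Salmo),Fagus),(Danio,Passer)),Felis),(((Takifugu,Sinapis),Columba),Raphanus)),Alnus).
That clade contains 11 terminal taxa: Alnus, Columba, Danio, Fagus, Felis, Meles, Passer, Raphanus, Salmo, Sinapis, Takifugu.

11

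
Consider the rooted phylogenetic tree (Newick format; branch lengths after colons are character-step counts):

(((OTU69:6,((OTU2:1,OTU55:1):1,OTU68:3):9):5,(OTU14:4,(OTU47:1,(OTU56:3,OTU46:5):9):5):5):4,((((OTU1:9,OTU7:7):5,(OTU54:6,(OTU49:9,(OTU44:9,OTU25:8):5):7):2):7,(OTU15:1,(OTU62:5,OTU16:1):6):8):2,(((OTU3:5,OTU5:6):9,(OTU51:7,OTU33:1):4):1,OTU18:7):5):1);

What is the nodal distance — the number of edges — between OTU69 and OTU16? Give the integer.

8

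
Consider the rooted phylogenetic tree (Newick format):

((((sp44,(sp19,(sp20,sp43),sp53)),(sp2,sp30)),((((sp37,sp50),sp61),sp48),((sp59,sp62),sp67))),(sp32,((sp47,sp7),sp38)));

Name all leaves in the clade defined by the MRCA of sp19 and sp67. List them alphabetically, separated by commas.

sp19, sp2, sp20, sp30, sp37, sp43, sp44, sp48, sp50, sp53, sp59, sp61, sp62, sp67

Tracing sp19: it sits inside (sp19,(sp20,sp43),sp53).
Tracing sp67: it sits inside ((sp59,sp62),sp67).
The smallest clade enclosing both is (((sp44,(sp19,(sp20,sp43),sp53)),(sp2,sp30)),((((sp37,sp50),sp61),sp48),((sp59,sp62),sp67))); the answer is its 14 terminal taxa in alphabetical order.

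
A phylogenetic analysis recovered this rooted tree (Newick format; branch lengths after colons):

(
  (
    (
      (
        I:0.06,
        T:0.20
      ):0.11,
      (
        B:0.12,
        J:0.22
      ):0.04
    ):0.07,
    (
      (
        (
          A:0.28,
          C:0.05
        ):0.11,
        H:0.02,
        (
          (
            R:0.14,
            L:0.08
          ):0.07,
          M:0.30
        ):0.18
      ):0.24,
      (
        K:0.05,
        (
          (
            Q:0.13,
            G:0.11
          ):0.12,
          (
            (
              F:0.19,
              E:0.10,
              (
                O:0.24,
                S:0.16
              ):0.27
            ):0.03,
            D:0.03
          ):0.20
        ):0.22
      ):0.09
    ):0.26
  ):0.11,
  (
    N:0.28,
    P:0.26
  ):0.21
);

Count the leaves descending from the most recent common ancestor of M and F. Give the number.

The MRCA of M and F is the node subtending (((A,C),H,((R,L),M)),(K,((Q,G),((F,E,(O,S)),D)))).
That clade contains 14 terminal taxa: A, C, D, E, F, G, H, K, L, M, O, Q, R, S.

14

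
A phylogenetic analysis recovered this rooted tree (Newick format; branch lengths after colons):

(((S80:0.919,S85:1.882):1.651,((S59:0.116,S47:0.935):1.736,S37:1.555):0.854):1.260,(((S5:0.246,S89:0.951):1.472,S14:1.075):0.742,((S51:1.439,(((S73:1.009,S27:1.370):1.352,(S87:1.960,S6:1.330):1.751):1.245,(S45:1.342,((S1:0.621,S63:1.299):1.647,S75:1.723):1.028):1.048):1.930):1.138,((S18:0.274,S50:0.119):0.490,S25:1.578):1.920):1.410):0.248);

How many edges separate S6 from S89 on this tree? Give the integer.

9

The MRCA of S6 and S89 is the node subtending (((S5,S89),S14),((S51,(((S73,S27),(S87,S6)),(S45,((S1,S63),S75)))),((S18,S50),S25))).
From S6 up to that node: 6 branches. From S89 up to the same node: 3 branches. Total: 6 + 3 = 9.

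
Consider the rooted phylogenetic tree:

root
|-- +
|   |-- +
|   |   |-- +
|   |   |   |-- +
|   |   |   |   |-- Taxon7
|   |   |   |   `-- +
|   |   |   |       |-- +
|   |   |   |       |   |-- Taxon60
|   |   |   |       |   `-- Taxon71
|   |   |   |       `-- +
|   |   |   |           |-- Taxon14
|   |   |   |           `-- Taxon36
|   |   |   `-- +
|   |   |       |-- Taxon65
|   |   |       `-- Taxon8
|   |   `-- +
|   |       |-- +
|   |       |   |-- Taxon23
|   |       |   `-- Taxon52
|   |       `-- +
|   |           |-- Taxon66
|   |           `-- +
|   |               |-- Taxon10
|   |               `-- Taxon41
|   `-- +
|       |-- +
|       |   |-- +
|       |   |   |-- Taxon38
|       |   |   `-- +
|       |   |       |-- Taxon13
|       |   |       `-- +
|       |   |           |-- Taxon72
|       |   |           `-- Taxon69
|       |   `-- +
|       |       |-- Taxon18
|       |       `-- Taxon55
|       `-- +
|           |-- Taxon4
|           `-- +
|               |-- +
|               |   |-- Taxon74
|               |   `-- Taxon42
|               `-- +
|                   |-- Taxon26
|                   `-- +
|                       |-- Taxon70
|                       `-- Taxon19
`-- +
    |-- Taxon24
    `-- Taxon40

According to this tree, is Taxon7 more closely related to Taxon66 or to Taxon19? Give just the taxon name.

Taxon66

The MRCA of Taxon7 and Taxon66 subtends (((Taxon7,((Taxon60,Taxon71),(Taxon14,Taxon36))),(Taxon65,Taxon8)),((Taxon23,Taxon52),(Taxon66,(Taxon10,Taxon41)))) (12 taxa).
The MRCA of Taxon7 and Taxon19 subtends ((((Taxon7,((Taxon60,Taxon71),(Taxon14,Taxon36))),(Taxon65,Taxon8)),((Taxon23,Taxon52),(Taxon66,(Taxon10,Taxon41)))),(((Taxon38,(Taxon13,(Taxon72,Taxon69))),(Taxon18,Taxon55)),(Taxon4,((Taxon74,Taxon42),(Taxon26,(Taxon70,Taxon19)))))) (24 taxa).
The first is nested inside the second, so Taxon7 shares a more recent common ancestor with Taxon66.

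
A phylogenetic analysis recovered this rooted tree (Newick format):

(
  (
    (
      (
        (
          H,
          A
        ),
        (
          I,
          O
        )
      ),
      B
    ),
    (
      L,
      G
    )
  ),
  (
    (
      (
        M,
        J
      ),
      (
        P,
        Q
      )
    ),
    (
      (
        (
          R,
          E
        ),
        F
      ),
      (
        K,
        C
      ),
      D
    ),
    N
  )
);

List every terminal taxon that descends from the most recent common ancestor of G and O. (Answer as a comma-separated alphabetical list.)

A, B, G, H, I, L, O

Tracing G: it sits inside (L,G).
Tracing O: it sits inside (I,O).
The smallest clade enclosing both is ((((H,A),(I,O)),B),(L,G)); the answer is its 7 terminal taxa in alphabetical order.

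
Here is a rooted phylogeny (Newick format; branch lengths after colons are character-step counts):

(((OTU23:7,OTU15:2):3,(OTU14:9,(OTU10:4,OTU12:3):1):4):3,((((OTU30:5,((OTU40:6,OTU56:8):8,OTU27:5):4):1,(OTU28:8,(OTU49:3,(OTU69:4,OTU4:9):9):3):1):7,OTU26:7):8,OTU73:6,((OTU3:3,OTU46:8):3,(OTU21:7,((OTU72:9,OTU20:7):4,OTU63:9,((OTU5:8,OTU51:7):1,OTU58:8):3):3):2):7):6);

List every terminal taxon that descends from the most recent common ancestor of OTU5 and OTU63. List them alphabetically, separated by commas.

OTU20, OTU5, OTU51, OTU58, OTU63, OTU72

Tracing OTU5: it sits inside (OTU5,OTU51).
Tracing OTU63: it sits inside ((OTU72,OTU20),OTU63,((OTU5,OTU51),OTU58)).
The smallest clade enclosing both is ((OTU72,OTU20),OTU63,((OTU5,OTU51),OTU58)); the answer is its 6 terminal taxa in alphabetical order.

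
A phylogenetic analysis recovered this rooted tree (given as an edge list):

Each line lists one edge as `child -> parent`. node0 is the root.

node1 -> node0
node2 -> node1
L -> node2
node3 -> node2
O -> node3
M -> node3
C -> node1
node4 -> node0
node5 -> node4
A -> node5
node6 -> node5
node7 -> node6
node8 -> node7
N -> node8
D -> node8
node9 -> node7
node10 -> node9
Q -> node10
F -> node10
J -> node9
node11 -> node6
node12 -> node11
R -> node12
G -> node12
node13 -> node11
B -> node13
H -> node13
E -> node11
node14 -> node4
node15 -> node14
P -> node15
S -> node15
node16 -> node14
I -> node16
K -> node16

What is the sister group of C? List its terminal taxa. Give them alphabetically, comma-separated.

C attaches to the tree at the node subtending ((L,(O,M)),C).
The other lineage descending from that same node — the sister group — is (L,(O,M)); its 3 tips in alphabetical order are the answer.

L, M, O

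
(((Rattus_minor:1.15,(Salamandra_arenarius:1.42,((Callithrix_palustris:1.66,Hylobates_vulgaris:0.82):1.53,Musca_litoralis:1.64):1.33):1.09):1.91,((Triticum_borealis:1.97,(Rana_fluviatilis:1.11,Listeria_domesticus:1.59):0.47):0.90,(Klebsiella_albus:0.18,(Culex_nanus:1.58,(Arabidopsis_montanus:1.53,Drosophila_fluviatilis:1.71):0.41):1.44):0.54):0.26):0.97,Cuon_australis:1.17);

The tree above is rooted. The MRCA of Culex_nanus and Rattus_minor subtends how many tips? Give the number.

12

The MRCA of Culex_nanus and Rattus_minor is the node subtending ((Rattus_minor,(Salamandra_arenarius,((Callithrix_palustris,Hylobates_vulgaris),Musca_litoralis))),((Triticum_borealis,(Rana_fluviatilis,Listeria_domesticus)),(Klebsiella_albus,(Culex_nanus,(Arabidopsis_montanus,Drosophila_fluviatilis))))).
That clade contains 12 terminal taxa: Arabidopsis_montanus, Callithrix_palustris, Culex_nanus, Drosophila_fluviatilis, Hylobates_vulgaris, Klebsiella_albus, Listeria_domesticus, Musca_litoralis, Rana_fluviatilis, Rattus_minor, Salamandra_arenarius, Triticum_borealis.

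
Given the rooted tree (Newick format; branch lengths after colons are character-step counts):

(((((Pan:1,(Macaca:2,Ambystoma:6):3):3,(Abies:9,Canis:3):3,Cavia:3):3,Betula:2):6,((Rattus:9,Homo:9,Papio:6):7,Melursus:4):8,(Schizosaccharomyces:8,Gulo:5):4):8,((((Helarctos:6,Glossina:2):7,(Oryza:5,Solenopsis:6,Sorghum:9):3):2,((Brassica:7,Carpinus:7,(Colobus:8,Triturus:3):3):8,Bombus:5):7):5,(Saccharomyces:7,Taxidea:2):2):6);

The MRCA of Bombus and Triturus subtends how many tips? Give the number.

5

The MRCA of Bombus and Triturus is the node subtending ((Brassica,Carpinus,(Colobus,Triturus)),Bombus).
That clade contains 5 terminal taxa: Bombus, Brassica, Carpinus, Colobus, Triturus.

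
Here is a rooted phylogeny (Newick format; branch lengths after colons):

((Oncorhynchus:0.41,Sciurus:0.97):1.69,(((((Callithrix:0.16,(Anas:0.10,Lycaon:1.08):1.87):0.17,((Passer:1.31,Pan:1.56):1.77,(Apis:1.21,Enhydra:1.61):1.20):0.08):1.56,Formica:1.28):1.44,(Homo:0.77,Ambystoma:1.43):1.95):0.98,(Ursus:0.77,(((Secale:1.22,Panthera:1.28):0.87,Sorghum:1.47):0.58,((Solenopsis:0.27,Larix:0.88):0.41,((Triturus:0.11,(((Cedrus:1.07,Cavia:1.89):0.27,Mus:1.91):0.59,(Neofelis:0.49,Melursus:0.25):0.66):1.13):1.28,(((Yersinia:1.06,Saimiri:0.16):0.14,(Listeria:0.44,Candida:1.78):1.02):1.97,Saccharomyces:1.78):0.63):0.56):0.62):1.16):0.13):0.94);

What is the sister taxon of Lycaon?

Lycaon attaches to the tree at the node subtending (Anas,Lycaon).
The other lineage descending from that same node — the sister group — is the single tip Anas.

Anas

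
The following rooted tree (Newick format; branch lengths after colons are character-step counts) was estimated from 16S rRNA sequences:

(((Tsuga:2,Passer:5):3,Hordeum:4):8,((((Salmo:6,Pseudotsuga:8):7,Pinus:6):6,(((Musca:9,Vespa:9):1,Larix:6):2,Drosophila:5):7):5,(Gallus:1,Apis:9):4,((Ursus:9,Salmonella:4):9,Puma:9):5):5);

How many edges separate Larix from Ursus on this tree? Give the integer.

7

The MRCA of Larix and Ursus is the node subtending ((((Salmo,Pseudotsuga),Pinus),(((Musca,Vespa),Larix),Drosophila)),(Gallus,Apis),((Ursus,Salmonella),Puma)).
From Larix up to that node: 4 branches. From Ursus up to the same node: 3 branches. Total: 4 + 3 = 7.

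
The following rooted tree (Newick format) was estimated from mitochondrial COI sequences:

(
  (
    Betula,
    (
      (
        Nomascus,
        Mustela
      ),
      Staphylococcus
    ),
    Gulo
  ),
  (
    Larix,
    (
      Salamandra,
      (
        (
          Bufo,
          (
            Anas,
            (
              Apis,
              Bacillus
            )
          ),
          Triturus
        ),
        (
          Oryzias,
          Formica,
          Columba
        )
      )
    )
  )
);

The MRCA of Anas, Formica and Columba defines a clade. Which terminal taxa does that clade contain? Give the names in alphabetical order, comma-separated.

Anas, Apis, Bacillus, Bufo, Columba, Formica, Oryzias, Triturus

Tracing Anas: it sits inside (Anas,(Apis,Bacillus)).
Tracing Formica: it sits inside (Oryzias,Formica,Columba).
Tracing Columba: it sits inside (Oryzias,Formica,Columba).
The smallest clade enclosing all 3 is ((Bufo,(Anas,(Apis,Bacillus)),Triturus),(Oryzias,Formica,Columba)); the answer is its 8 terminal taxa in alphabetical order.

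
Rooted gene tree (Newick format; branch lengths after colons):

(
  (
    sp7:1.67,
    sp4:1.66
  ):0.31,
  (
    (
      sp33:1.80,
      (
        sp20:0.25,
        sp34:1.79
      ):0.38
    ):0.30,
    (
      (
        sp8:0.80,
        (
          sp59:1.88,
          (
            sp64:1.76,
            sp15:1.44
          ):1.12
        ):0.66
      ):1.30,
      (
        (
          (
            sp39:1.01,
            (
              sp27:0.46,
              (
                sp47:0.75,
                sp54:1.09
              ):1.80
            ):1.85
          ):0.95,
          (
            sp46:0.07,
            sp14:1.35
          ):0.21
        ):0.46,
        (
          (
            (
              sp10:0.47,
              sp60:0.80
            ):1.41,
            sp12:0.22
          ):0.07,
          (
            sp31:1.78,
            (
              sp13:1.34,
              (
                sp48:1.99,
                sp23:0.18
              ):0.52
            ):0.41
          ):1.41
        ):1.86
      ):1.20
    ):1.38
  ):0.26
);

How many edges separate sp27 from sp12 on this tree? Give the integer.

7

The MRCA of sp27 and sp12 is the node subtending (((sp39,(sp27,(sp47,sp54))),(sp46,sp14)),(((sp10,sp60),sp12),(sp31,(sp13,(sp48,sp23))))).
From sp27 up to that node: 4 branches. From sp12 up to the same node: 3 branches. Total: 4 + 3 = 7.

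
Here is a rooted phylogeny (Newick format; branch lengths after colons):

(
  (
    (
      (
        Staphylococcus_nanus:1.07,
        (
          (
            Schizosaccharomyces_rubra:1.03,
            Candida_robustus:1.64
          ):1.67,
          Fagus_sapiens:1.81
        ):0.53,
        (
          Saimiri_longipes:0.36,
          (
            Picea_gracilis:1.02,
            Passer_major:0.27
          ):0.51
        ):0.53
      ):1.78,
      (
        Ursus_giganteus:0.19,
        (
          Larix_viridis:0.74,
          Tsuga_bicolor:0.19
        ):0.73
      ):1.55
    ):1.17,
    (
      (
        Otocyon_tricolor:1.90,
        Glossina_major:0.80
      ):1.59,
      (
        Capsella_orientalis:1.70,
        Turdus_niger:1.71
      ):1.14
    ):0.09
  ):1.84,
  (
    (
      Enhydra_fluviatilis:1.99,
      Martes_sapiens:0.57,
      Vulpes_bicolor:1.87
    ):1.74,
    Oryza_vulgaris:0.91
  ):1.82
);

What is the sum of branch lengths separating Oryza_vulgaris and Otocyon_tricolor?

8.15

The path runs Oryza_vulgaris → … → MRCA → … → Otocyon_tricolor; the MRCA is the root of the tree.
Branch lengths along that path: 0.91 + 1.82 + 1.84 + 0.09 + 1.59 + 1.90 = 8.15.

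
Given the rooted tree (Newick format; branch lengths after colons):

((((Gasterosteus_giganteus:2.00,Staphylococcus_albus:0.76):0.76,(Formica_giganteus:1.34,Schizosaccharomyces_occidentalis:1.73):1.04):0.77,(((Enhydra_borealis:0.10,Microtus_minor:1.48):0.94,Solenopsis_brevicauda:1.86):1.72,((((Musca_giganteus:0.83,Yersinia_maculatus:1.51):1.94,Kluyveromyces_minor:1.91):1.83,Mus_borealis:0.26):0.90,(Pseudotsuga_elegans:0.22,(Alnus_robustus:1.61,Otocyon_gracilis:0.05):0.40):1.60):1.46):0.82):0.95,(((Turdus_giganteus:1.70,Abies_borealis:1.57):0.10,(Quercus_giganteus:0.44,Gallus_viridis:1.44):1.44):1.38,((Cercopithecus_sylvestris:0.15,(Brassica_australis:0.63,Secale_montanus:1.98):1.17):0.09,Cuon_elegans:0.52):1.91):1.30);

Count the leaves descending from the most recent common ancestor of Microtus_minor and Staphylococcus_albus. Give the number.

14

The MRCA of Microtus_minor and Staphylococcus_albus is the node subtending (((Gasterosteus_giganteus,Staphylococcus_albus),(Formica_giganteus,Schizosaccharomyces_occidentalis)),(((Enhydra_borealis,Microtus_minor),Solenopsis_brevicauda),((((Musca_giganteus,Yersinia_maculatus),Kluyveromyces_minor),Mus_borealis),(Pseudotsuga_elegans,(Alnus_robustus,Otocyon_gracilis))))).
That clade contains 14 terminal taxa: Alnus_robustus, Enhydra_borealis, Formica_giganteus, Gasterosteus_giganteus, Kluyveromyces_minor, Microtus_minor, Mus_borealis, Musca_giganteus, Otocyon_gracilis, Pseudotsuga_elegans, Schizosaccharomyces_occidentalis, Solenopsis_brevicauda, Staphylococcus_albus, Yersinia_maculatus.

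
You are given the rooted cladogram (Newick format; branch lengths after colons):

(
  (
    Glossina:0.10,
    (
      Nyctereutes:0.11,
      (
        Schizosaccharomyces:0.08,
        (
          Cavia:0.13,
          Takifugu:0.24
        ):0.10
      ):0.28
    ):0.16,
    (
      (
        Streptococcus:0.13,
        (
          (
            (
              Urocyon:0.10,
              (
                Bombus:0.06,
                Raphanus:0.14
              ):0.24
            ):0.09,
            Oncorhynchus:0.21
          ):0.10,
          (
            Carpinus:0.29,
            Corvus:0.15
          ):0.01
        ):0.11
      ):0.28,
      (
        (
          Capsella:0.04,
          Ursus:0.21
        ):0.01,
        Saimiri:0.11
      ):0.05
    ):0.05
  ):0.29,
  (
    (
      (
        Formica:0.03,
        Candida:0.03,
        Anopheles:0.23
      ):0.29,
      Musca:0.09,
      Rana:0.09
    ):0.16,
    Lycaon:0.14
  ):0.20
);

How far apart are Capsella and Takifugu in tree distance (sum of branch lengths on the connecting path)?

0.93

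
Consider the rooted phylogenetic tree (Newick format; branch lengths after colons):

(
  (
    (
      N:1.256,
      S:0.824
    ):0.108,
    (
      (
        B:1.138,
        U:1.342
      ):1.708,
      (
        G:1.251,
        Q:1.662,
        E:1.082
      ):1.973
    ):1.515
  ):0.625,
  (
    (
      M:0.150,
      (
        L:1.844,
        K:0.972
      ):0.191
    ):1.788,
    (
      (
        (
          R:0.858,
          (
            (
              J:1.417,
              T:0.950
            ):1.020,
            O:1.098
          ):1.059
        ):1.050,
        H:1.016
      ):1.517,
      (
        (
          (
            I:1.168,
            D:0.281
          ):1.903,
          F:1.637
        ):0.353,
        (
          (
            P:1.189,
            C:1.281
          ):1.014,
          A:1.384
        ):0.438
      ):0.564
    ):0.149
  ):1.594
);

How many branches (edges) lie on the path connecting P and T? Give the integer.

The MRCA of P and T is the node subtending (((R,((J,T),O)),H),(((I,D),F),((P,C),A))).
From P up to that node: 4 branches. From T up to the same node: 5 branches. Total: 4 + 5 = 9.

9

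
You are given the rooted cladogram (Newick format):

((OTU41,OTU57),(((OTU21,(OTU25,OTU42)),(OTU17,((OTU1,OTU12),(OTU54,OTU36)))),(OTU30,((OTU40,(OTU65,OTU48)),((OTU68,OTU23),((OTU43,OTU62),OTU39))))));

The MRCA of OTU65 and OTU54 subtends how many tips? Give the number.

The MRCA of OTU65 and OTU54 is the node subtending (((OTU21,(OTU25,OTU42)),(OTU17,((OTU1,OTU12),(OTU54,OTU36)))),(OTU30,((OTU40,(OTU65,OTU48)),((OTU68,OTU23),((OTU43,OTU62),OTU39))))).
That clade contains 17 terminal taxa: OTU1, OTU12, OTU17, OTU21, OTU23, OTU25, OTU30, OTU36, OTU39, OTU40, OTU42, OTU43, OTU48, OTU54, OTU62, OTU65, OTU68.

17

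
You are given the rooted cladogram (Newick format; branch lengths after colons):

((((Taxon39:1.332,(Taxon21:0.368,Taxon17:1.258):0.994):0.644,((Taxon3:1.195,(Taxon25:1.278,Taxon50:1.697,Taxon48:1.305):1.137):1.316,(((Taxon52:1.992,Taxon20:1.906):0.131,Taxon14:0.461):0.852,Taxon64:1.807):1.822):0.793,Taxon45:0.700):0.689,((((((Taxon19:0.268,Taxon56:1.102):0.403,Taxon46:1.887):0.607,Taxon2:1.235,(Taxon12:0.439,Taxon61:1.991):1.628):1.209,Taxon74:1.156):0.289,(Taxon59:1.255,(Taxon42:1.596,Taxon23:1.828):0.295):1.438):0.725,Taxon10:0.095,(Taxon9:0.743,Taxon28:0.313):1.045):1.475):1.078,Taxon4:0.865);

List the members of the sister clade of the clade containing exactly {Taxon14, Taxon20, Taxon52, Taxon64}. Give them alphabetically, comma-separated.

Taxon25, Taxon3, Taxon48, Taxon50

The clade containing exactly {Taxon14, Taxon20, Taxon52, Taxon64} attaches to the tree at the node subtending ((Taxon3,(Taxon25,Taxon50,Taxon48)),(((Taxon52,Taxon20),Taxon14),Taxon64)).
The other lineage descending from that same node — the sister group — is (Taxon3,(Taxon25,Taxon50,Taxon48)); its 4 tips in alphabetical order are the answer.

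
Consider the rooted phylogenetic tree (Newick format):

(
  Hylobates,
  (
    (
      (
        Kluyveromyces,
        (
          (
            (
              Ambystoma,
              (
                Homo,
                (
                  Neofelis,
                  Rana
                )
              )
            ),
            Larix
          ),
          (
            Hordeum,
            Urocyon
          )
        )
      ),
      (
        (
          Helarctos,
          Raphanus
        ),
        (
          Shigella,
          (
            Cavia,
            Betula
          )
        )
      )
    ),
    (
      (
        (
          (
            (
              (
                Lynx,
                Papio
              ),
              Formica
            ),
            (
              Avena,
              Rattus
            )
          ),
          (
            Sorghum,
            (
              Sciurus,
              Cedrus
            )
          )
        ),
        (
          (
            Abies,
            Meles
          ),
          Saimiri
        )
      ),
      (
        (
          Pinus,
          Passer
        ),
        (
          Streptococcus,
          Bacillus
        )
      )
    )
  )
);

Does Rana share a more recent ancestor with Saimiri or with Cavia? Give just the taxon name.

The MRCA of Rana and Cavia subtends ((Kluyveromyces,(((Ambystoma,(Homo,(Neofelis,Rana))),Larix),(Hordeum,Urocyon))),((Helarctos,Raphanus),(Shigella,(Cavia,Betula)))) (13 taxa).
The MRCA of Rana and Saimiri subtends (((Kluyveromyces,(((Ambystoma,(Homo,(Neofelis,Rana))),Larix),(Hordeum,Urocyon))),((Helarctos,Raphanus),(Shigella,(Cavia,Betula)))),((((((Lynx,Papio),Formica),(Avena,Rattus)),(Sorghum,(Sciurus,Cedrus))),((Abies,Meles),Saimiri)),((Pinus,Passer),(Streptococcus,Bacillus)))) (28 taxa).
The first is nested inside the second, so Rana shares a more recent common ancestor with Cavia.

Cavia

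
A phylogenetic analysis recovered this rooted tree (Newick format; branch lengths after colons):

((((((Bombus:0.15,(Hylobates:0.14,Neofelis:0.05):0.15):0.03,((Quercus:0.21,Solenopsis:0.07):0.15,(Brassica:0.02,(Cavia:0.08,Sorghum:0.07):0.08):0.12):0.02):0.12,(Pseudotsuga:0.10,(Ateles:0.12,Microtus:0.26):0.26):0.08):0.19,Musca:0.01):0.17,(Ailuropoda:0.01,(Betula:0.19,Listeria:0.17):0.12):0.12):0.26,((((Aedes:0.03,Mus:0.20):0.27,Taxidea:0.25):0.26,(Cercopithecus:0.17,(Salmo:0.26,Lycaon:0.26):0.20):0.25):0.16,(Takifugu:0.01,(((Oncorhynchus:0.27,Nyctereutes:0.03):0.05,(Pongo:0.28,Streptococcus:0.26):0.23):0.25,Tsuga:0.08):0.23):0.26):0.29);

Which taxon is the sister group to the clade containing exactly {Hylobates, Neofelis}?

Bombus

The clade containing exactly {Hylobates, Neofelis} attaches to the tree at the node subtending (Bombus,(Hylobates,Neofelis)).
The other lineage descending from that same node — the sister group — is the single tip Bombus.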